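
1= 1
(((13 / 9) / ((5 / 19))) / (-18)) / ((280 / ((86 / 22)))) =-10621 / 2494800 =-0.00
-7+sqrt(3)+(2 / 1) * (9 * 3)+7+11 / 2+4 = sqrt(3)+127 / 2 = 65.23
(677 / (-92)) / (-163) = 677 / 14996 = 0.05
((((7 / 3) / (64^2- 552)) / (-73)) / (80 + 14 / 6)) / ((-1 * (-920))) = -7 / 58789714880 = -0.00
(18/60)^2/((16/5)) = 0.03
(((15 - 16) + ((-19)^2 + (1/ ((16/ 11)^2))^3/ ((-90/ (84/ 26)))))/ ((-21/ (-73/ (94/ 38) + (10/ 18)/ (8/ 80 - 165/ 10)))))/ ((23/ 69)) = 1206933939482287213/ 794340611850240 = 1519.42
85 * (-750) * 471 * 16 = -480420000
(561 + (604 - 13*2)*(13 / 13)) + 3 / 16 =18227 / 16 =1139.19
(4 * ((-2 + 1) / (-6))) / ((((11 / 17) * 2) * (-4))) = -17 / 132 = -0.13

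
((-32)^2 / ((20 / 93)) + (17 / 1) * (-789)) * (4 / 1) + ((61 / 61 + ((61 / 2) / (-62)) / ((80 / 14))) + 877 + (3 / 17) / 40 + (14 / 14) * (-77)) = -2850410759 / 84320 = -33804.68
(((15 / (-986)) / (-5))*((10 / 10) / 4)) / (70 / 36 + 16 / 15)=135 / 534412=0.00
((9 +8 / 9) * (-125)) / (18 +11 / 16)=-178000 / 2691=-66.15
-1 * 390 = -390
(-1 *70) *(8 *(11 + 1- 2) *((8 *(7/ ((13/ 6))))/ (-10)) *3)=564480/ 13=43421.54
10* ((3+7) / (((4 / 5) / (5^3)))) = 15625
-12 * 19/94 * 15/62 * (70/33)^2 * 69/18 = -5353250/528891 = -10.12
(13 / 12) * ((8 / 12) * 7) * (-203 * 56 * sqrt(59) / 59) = -517244 * sqrt(59) / 531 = -7482.16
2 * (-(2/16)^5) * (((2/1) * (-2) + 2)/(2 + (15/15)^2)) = 1/24576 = 0.00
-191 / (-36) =191 / 36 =5.31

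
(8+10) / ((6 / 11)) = 33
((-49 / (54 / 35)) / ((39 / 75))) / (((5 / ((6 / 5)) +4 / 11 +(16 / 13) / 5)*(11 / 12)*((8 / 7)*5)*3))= -300125 / 368838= -0.81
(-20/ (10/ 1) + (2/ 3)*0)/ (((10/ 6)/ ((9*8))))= -432/ 5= -86.40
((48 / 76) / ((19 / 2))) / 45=8 / 5415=0.00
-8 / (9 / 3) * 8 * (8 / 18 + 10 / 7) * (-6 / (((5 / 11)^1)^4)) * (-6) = -442275328 / 13125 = -33697.17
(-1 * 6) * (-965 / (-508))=-2895 / 254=-11.40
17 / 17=1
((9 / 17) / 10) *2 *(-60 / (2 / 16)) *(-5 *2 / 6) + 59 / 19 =28363 / 323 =87.81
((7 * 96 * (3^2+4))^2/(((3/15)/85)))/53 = 611981524.53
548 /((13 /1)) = 548 /13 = 42.15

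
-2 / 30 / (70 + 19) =-1 / 1335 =-0.00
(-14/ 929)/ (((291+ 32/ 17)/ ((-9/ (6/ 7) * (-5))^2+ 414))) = -1509039/ 9250982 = -0.16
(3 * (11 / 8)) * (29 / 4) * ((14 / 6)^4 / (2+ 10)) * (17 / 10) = 13020623 / 103680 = 125.58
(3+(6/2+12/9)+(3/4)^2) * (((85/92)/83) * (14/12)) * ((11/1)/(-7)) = -354365/2199168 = -0.16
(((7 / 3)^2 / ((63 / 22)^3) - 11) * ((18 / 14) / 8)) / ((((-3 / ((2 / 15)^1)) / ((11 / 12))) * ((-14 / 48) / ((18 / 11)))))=-494549 / 1250235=-0.40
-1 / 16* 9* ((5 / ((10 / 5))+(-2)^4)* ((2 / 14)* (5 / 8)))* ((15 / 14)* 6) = -74925 / 12544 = -5.97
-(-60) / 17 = 60 / 17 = 3.53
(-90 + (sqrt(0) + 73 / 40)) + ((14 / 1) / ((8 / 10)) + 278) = 8293 / 40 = 207.32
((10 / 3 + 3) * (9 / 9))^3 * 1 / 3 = 84.68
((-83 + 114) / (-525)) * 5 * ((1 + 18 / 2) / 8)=-31 / 84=-0.37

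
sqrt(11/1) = sqrt(11) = 3.32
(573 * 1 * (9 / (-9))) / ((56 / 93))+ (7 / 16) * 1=-106529 / 112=-951.15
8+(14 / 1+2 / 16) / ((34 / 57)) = 31.68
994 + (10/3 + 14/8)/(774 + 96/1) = 10377421/10440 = 994.01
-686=-686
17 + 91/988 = 1299/76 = 17.09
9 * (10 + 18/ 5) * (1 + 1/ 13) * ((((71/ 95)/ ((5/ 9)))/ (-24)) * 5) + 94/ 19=-197573/ 6175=-32.00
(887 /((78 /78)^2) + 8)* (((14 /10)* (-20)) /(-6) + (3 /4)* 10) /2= 65335 /12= 5444.58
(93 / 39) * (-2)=-62 / 13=-4.77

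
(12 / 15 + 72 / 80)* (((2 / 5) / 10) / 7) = 17 / 1750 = 0.01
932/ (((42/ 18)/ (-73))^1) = -29158.29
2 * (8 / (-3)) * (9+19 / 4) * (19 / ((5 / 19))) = -15884 / 3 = -5294.67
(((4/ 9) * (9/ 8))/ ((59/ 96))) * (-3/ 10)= -72/ 295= -0.24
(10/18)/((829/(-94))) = -470/7461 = -0.06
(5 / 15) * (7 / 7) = 1 / 3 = 0.33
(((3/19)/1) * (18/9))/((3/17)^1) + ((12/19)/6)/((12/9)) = 71/38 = 1.87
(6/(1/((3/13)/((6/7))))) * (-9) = -189/13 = -14.54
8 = 8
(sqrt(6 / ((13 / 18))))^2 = 108 / 13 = 8.31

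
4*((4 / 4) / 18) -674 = -6064 / 9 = -673.78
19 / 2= 9.50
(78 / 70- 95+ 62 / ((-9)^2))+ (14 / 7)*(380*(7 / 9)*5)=2862.44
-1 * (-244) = 244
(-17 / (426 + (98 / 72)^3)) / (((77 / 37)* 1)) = -1726272 / 90557005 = -0.02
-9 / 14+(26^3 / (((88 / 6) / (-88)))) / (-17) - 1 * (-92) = 1498127 / 238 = 6294.65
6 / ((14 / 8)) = 24 / 7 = 3.43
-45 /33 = -15 /11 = -1.36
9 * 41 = 369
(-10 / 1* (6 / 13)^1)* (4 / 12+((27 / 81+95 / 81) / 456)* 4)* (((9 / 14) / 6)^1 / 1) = -8000 / 46683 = -0.17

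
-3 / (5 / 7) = -4.20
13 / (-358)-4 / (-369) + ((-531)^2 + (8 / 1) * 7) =37255006369 / 132102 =282016.97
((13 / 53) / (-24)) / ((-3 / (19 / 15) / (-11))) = -0.05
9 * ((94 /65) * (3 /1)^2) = 7614 /65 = 117.14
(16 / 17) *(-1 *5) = -80 / 17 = -4.71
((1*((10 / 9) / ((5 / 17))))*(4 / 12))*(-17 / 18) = -289 / 243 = -1.19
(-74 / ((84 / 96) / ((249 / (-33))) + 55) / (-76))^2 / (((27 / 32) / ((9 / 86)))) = 2414346496 / 61847927943681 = 0.00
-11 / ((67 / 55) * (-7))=605 / 469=1.29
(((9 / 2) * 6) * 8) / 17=12.71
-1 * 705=-705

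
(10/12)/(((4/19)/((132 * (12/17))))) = 6270/17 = 368.82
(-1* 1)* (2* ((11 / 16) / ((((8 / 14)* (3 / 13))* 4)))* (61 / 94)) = -61061 / 36096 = -1.69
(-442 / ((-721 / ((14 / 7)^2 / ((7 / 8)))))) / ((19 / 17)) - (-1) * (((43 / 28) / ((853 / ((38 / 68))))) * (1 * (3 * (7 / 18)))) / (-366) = 61254907573883 / 24429083896224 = 2.51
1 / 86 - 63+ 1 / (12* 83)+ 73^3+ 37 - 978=16617821305 / 42828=388013.01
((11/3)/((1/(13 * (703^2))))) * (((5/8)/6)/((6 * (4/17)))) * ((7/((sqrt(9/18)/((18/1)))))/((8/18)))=696883112.57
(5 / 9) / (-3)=-5 / 27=-0.19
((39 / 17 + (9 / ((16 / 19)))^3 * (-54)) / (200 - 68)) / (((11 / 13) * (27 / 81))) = -2712292791 / 1531904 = -1770.54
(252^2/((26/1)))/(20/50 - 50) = -19845/403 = -49.24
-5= -5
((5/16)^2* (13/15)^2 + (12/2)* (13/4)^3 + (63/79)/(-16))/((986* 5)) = 37493887/897338880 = 0.04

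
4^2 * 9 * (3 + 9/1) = 1728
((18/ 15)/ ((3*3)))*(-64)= -128/ 15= -8.53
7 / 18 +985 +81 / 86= 381710 / 387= 986.33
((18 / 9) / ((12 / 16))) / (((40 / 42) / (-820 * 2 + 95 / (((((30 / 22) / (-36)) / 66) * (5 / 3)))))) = -7066976 / 25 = -282679.04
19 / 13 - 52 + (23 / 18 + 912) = 201881 / 234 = 862.74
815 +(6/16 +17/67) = 437177/536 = 815.63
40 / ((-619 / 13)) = -520 / 619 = -0.84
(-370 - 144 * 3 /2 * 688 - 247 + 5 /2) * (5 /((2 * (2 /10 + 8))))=-7461125 /164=-45494.66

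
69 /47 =1.47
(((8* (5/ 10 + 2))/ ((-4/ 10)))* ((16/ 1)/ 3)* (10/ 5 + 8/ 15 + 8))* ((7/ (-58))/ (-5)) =-17696/ 261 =-67.80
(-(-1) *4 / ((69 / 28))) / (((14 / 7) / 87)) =1624 / 23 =70.61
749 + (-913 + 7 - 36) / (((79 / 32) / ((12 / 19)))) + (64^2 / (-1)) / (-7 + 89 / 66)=690194669 / 559873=1232.77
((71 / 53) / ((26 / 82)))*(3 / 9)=2911 / 2067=1.41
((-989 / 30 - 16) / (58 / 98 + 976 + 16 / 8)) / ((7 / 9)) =-0.06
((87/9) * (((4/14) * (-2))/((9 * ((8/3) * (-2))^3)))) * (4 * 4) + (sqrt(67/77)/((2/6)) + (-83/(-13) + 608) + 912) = 3 * sqrt(5159)/77 + 8890041/5824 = 1529.25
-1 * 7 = -7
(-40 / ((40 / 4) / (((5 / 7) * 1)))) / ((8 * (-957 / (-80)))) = -200 / 6699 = -0.03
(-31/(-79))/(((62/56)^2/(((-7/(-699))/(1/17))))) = 93296/1711851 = 0.05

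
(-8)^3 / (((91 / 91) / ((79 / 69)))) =-40448 / 69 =-586.20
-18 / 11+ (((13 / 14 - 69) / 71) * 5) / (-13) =-180181 / 142142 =-1.27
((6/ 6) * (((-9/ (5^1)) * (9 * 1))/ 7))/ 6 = -27/ 70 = -0.39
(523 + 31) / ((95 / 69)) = 38226 / 95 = 402.38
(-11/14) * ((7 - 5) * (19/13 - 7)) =792/91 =8.70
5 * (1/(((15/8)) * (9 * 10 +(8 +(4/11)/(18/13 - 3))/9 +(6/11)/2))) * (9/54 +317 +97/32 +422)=16458981/757892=21.72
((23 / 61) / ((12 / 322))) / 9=3703 / 3294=1.12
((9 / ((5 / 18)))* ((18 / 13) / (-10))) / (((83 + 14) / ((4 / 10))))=-2916 / 157625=-0.02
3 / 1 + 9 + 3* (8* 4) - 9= 99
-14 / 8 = -7 / 4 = -1.75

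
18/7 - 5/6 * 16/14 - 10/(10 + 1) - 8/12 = 10/231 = 0.04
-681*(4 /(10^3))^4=-681 /3906250000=-0.00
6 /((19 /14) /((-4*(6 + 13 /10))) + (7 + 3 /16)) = 49056 /58385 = 0.84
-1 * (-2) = 2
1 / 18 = 0.06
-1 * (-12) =12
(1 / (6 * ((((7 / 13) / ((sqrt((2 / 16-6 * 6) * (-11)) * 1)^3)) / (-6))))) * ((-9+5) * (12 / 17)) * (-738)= -6490341 * sqrt(6314) / 17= -30336877.82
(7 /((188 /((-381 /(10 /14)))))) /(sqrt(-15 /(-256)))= -24892 * sqrt(15) /1175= -82.05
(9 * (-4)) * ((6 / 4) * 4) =-216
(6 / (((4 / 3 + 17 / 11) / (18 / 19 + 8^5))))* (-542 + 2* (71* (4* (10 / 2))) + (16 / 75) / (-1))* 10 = 2832637413936 / 1805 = 1569328207.17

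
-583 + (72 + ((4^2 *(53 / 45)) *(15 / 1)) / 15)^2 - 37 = 15456244 / 2025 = 7632.71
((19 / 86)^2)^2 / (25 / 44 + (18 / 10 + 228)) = 7167655 / 693073013924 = 0.00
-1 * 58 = -58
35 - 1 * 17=18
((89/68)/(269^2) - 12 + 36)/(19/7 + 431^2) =0.00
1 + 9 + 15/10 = 23/2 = 11.50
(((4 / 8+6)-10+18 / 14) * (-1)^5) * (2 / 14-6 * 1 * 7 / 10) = -2201 / 245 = -8.98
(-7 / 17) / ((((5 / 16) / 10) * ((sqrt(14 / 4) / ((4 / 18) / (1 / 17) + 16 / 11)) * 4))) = -4144 * sqrt(14) / 1683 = -9.21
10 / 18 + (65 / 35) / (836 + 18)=30007 / 53802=0.56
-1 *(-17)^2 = -289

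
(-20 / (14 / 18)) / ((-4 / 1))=45 / 7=6.43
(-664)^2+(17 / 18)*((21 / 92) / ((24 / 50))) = 2920498079 / 6624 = 440896.45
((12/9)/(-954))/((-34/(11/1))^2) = -121/827118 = -0.00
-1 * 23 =-23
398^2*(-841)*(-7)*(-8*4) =-29840779136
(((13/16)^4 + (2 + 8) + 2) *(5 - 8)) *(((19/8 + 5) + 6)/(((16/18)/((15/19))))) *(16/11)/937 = -35317721655/51336445952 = -0.69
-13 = -13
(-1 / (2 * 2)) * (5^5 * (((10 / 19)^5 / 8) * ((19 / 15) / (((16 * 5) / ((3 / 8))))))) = -390625 / 16681088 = -0.02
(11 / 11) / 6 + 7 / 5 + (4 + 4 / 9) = 541 / 90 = 6.01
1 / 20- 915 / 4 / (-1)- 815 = -2931 / 5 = -586.20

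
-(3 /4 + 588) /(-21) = 785 /28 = 28.04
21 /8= 2.62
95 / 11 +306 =3461 / 11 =314.64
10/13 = 0.77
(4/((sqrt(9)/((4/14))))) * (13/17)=104/357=0.29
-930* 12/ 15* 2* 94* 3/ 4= -104904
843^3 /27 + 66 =22188107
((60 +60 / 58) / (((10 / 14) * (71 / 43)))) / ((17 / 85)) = 532770 / 2059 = 258.75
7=7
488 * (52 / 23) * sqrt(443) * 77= 1953952 * sqrt(443) / 23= 1788084.00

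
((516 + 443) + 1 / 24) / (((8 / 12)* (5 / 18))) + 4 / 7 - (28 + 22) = 1436231 / 280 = 5129.40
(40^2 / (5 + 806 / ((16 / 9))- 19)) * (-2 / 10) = -0.73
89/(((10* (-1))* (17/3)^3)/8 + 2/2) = -9612/24457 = -0.39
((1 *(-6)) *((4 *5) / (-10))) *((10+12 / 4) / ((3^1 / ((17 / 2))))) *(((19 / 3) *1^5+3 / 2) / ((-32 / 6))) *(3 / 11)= -31161 / 176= -177.05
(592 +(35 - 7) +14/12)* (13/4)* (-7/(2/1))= -339157/48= -7065.77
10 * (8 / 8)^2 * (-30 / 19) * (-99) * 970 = 28809000 / 19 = 1516263.16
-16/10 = -8/5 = -1.60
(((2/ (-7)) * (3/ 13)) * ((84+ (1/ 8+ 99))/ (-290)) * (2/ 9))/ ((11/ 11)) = 293/ 31668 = 0.01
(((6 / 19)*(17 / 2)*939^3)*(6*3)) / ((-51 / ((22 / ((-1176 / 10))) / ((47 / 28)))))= 546437772540 / 6251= 87416057.04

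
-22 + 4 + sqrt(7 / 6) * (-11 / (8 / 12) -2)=-37 * sqrt(42) / 12 -18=-37.98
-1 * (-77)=77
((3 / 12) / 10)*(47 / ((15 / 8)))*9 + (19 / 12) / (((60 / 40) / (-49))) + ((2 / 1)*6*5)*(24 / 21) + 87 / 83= 6153853 / 261450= 23.54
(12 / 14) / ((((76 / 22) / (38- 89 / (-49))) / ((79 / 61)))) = 5086257 / 397537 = 12.79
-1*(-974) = 974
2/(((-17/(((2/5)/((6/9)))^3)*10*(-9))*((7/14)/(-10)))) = -12/2125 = -0.01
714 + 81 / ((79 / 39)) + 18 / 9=59723 / 79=755.99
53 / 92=0.58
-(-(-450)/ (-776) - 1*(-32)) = -12191/ 388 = -31.42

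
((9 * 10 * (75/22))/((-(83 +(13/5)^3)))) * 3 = -1265625/138292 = -9.15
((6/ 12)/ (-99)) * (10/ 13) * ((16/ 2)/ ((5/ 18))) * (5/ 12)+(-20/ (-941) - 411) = -411.03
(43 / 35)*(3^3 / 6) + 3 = 597 / 70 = 8.53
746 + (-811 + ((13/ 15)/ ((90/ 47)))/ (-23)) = -2018861/ 31050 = -65.02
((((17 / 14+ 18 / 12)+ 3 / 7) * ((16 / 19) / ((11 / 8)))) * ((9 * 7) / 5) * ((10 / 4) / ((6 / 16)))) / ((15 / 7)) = 7168 / 95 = 75.45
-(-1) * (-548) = -548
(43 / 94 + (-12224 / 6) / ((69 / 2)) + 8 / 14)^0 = 1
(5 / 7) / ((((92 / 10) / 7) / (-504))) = -6300 / 23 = -273.91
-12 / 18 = -2 / 3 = -0.67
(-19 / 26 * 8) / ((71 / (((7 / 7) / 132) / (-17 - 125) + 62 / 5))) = -22080337 / 21625890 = -1.02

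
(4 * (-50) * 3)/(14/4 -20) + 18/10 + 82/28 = 31641/770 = 41.09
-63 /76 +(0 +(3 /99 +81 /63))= 0.49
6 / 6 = 1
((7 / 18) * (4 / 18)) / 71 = 7 / 5751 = 0.00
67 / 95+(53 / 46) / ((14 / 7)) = 11199 / 8740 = 1.28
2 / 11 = 0.18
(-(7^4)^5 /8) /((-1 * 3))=79792266297612001 /24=3324677762400500.04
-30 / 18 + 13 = 34 / 3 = 11.33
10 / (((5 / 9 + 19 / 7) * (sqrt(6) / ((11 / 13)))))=1155 * sqrt(6) / 2678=1.06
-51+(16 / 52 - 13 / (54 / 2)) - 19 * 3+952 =296183 / 351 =843.83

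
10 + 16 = 26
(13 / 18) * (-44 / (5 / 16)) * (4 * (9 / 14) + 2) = -464.86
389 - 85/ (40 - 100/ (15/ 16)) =15611/ 40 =390.28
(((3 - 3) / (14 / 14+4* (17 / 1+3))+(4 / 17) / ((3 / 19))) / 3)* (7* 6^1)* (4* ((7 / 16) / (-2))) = -931 / 51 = -18.25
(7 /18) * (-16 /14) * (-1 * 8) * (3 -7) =-14.22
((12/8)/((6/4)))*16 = 16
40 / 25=1.60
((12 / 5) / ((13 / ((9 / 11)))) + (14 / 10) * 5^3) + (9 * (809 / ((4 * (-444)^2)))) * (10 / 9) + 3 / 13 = 3803370187 / 21684960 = 175.39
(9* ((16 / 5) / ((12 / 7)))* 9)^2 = 571536 / 25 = 22861.44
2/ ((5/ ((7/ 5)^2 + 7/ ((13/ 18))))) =7574/ 1625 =4.66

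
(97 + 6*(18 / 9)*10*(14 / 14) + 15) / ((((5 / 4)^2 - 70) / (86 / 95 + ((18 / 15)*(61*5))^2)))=-47238563072 / 104025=-454107.79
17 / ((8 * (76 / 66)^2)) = 18513 / 11552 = 1.60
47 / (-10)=-47 / 10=-4.70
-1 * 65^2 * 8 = -33800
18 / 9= 2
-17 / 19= -0.89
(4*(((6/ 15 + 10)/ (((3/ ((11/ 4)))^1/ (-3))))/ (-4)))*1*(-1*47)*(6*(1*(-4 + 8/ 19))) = 2742168/ 95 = 28864.93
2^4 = 16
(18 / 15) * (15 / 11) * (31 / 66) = 93 / 121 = 0.77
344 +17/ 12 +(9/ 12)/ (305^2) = 192794317/ 558150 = 345.42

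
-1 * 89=-89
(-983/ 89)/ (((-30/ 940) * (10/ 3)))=46201/ 445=103.82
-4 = -4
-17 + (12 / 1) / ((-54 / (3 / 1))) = -53 / 3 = -17.67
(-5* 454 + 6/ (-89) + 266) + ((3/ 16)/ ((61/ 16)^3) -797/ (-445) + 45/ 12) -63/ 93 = -25039608825487/ 12524811580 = -1999.20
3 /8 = 0.38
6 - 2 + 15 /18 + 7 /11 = 361 /66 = 5.47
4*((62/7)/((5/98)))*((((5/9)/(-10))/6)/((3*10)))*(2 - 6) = 1736/2025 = 0.86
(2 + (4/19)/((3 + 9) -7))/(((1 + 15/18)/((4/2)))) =2328/1045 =2.23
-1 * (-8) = 8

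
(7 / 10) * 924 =3234 / 5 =646.80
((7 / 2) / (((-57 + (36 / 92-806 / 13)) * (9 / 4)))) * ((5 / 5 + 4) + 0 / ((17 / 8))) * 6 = -0.39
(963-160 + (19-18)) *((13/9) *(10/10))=3484/3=1161.33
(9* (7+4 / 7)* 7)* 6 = 2862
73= 73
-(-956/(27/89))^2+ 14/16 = -9930434.04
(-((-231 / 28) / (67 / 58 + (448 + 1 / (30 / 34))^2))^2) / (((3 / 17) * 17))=-15454951875 / 27719611673012596516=-0.00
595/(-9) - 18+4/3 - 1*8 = -817/9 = -90.78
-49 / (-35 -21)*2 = 7 / 4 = 1.75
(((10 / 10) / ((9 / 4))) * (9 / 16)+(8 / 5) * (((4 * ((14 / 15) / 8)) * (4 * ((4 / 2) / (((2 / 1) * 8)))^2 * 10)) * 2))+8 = 551 / 60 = 9.18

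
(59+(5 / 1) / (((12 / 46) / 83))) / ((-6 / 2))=-9899 / 18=-549.94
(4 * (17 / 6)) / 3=34 / 9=3.78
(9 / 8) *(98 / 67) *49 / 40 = 21609 / 10720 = 2.02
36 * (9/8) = 81/2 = 40.50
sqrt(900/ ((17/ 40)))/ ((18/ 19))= 190 * sqrt(170)/ 51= 48.57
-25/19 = -1.32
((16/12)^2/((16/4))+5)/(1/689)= 33761/9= 3751.22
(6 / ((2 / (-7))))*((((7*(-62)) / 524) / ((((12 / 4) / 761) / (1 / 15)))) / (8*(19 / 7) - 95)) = -8091713 / 2016090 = -4.01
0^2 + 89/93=89/93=0.96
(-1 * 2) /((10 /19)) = -19 /5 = -3.80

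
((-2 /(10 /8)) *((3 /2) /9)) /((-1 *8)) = 1 /30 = 0.03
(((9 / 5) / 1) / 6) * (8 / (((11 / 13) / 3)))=468 / 55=8.51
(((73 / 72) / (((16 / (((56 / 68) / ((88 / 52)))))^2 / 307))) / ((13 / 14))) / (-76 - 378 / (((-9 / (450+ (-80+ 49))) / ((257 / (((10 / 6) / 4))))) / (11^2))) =499653245 / 2116355918649274368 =0.00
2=2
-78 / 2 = -39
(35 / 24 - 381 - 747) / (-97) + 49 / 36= 90617 / 6984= 12.97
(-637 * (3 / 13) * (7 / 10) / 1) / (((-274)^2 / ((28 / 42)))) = -343 / 375380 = -0.00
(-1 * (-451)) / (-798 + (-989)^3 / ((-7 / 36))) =3157 / 34825014498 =0.00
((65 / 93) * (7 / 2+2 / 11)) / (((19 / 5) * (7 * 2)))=8775 / 181412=0.05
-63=-63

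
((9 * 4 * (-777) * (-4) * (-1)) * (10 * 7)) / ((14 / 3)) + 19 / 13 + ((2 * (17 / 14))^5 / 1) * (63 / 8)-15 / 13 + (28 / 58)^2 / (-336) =-1056927634779599 / 630003192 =-1677654.41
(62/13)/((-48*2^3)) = -31/2496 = -0.01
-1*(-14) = 14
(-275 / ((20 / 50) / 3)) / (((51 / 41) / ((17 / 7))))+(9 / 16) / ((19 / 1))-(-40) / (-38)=-8571177 / 2128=-4027.81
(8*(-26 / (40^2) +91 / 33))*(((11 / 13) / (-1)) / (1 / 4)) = -5567 / 75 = -74.23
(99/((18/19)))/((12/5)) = 1045/24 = 43.54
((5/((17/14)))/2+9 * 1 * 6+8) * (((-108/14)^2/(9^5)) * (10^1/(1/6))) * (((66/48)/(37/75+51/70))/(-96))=-166375/3664248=-0.05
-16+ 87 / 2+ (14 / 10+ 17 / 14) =1054 / 35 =30.11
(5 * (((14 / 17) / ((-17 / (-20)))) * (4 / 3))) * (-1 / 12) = -1400 / 2601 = -0.54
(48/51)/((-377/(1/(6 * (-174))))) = 4/1672749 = 0.00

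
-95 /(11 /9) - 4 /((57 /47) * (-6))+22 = -103789 /1881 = -55.18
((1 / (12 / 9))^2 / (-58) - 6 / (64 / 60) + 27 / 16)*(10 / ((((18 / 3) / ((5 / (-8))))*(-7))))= -30525 / 51968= -0.59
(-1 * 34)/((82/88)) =-1496/41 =-36.49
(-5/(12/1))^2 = 25/144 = 0.17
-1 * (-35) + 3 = 38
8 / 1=8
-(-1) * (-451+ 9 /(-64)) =-28873 /64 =-451.14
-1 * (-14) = 14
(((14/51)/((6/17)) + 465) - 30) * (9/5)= 3922/5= 784.40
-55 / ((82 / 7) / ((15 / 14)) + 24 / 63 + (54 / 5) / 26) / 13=-1925 / 5337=-0.36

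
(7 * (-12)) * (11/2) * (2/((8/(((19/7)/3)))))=-209/2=-104.50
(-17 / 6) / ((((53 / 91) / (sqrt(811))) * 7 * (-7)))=221 * sqrt(811) / 2226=2.83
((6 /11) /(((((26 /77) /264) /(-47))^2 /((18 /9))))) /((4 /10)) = 622377090720 /169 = 3682704678.82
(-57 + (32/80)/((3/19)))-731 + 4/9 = -35326/45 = -785.02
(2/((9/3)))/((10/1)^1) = 1/15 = 0.07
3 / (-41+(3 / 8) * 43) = -24 / 199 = -0.12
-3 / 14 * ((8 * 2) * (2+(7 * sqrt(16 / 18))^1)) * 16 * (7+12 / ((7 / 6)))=-30976 * sqrt(2) / 7 -92928 / 49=-8154.59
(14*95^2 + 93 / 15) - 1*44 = 631561 / 5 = 126312.20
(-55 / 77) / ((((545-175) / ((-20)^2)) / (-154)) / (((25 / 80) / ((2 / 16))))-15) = 11000 / 231037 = 0.05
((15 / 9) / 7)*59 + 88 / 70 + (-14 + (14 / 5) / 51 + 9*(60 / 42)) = 8459 / 595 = 14.22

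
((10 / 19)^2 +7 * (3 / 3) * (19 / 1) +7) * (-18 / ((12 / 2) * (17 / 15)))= -2278800 / 6137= -371.32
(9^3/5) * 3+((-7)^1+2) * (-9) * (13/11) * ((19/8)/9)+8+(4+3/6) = 204131/440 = 463.93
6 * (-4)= -24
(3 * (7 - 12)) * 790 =-11850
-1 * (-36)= 36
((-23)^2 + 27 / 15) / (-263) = -2.02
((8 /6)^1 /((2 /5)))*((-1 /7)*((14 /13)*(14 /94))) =-0.08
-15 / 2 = -7.50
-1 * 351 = -351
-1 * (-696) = 696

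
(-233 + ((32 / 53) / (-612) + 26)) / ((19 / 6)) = -3357142 / 51357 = -65.37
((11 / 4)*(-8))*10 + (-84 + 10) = -294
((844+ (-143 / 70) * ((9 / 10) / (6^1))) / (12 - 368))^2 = 1395164931241 / 248402560000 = 5.62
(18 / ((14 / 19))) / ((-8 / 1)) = -3.05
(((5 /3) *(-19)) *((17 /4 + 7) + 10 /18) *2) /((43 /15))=-201875 /774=-260.82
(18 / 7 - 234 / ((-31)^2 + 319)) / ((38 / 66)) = 353133 / 85120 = 4.15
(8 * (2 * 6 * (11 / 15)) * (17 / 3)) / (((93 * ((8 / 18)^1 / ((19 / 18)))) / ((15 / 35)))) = 14212 / 3255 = 4.37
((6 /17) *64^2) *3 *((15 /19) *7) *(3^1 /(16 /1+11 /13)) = 100638720 /23579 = 4268.15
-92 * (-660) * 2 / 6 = 20240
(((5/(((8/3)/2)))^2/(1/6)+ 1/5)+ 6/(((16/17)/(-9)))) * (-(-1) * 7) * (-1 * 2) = -1904/5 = -380.80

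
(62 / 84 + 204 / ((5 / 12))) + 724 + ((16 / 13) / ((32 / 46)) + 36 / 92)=76383949 / 62790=1216.50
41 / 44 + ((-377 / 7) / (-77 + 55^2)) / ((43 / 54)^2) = 34455089 / 38155964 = 0.90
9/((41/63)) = 567/41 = 13.83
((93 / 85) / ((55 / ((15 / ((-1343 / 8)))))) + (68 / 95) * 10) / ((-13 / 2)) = -26266688 / 23858395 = -1.10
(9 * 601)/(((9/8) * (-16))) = -601/2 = -300.50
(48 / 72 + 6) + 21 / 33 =241 / 33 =7.30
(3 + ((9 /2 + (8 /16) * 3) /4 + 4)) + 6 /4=10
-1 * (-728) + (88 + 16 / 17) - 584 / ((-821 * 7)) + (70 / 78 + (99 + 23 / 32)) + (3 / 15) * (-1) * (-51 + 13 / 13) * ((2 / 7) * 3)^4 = 923.06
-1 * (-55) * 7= 385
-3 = -3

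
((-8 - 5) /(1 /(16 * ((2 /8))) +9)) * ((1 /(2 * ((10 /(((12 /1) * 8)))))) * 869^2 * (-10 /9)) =628293952 /111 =5660305.87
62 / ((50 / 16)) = 496 / 25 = 19.84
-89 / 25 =-3.56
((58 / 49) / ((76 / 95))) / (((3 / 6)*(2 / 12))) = 870 / 49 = 17.76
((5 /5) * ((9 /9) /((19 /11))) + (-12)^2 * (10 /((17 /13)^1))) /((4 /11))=3914537 /1292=3029.83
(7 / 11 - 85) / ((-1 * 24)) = 116 / 33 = 3.52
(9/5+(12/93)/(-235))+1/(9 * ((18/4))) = 1076399/590085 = 1.82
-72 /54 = -4 /3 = -1.33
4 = 4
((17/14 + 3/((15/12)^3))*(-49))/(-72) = 33691/18000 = 1.87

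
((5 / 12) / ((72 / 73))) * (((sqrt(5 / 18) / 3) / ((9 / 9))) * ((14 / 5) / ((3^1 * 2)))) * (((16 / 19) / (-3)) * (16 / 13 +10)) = -37303 * sqrt(10) / 1080378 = -0.11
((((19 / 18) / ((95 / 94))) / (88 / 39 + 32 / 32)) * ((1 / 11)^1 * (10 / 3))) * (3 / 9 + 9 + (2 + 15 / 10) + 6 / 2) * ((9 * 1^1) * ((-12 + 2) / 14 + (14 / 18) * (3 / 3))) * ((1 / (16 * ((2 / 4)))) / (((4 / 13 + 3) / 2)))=754585 / 11353419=0.07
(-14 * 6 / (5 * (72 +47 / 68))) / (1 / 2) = -0.46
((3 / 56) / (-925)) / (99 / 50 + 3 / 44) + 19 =7391331 / 389018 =19.00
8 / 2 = 4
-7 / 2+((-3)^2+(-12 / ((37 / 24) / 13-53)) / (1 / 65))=668209 / 32998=20.25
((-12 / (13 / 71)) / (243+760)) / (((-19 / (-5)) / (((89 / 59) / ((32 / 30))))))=-1421775 / 58466876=-0.02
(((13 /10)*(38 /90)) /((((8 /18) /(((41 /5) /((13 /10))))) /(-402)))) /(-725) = 156579 /36250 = 4.32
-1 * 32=-32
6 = 6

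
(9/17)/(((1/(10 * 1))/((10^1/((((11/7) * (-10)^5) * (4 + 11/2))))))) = -63/1776500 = -0.00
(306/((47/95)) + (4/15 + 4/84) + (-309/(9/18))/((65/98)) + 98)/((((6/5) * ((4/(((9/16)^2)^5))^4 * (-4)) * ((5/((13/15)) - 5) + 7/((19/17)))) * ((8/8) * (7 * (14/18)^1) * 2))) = 4302658117852285304550705557071888335595533615/18625525775623851160624289445176546599139511031341082738688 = 0.00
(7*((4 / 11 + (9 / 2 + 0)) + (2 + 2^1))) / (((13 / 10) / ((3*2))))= 3150 / 11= 286.36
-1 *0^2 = 0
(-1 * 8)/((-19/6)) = 2.53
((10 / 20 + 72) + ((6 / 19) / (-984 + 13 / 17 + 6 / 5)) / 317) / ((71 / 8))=291599565740 / 35695809409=8.17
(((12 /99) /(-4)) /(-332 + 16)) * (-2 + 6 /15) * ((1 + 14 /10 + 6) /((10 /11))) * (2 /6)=-14 /29625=-0.00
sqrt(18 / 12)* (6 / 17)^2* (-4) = -72* sqrt(6) / 289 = -0.61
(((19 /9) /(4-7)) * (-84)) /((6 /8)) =2128 /27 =78.81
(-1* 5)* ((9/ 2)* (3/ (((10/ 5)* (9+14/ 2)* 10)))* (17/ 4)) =-459/ 512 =-0.90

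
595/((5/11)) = 1309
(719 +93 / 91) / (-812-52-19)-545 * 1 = -43857907 / 80353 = -545.82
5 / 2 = 2.50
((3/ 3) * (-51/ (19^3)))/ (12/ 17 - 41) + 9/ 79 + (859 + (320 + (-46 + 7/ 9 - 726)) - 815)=-1359974398973/ 3340573065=-407.11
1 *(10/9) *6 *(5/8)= 25/6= 4.17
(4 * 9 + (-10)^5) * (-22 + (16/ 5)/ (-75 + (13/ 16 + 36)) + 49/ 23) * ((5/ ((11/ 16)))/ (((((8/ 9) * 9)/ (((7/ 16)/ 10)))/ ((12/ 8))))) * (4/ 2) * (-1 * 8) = -1471594185306/ 772915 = -1903953.46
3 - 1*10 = -7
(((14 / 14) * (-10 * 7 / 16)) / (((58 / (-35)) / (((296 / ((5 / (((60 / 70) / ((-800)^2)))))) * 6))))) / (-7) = -333 / 1856000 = -0.00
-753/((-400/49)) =36897/400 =92.24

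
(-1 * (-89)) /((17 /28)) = 2492 /17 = 146.59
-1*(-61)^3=226981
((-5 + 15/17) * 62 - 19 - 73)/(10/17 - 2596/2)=246/919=0.27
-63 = -63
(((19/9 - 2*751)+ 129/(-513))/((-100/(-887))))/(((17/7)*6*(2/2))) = -132729793/145350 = -913.17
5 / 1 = 5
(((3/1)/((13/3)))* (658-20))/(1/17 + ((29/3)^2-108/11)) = 4831893/915473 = 5.28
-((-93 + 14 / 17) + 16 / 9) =13831 / 153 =90.40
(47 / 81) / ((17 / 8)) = 376 / 1377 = 0.27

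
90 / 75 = 6 / 5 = 1.20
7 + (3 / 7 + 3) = 73 / 7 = 10.43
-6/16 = -3/8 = -0.38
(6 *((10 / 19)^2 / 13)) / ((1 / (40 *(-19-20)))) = -72000 / 361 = -199.45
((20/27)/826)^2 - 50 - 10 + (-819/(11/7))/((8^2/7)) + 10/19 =-193730317723609/1663236058176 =-116.48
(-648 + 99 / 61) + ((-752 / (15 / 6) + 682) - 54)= -97349 / 305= -319.18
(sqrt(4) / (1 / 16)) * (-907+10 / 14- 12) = -205696 / 7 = -29385.14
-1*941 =-941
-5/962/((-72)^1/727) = 3635/69264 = 0.05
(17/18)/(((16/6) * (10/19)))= 323/480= 0.67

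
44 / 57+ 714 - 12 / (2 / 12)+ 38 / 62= 1136861 / 1767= 643.38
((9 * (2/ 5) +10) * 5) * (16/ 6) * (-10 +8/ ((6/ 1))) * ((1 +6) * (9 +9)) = -198016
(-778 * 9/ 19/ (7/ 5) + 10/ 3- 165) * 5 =-847675/ 399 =-2124.50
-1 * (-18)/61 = 18/61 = 0.30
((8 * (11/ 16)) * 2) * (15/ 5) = 33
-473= -473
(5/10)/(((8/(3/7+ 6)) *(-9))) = -5/112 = -0.04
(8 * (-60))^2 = 230400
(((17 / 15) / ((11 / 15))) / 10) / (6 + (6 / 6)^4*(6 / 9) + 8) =51 / 4840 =0.01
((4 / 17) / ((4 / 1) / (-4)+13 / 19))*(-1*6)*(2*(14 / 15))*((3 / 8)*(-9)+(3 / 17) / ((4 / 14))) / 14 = -475 / 289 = -1.64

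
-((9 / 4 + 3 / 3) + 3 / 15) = -69 / 20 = -3.45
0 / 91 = 0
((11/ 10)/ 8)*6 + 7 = 313/ 40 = 7.82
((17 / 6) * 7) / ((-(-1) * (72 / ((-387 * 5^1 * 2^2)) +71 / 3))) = 25585 / 30518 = 0.84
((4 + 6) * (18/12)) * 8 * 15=1800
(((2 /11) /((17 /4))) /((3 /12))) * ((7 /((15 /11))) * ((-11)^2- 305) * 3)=-41216 /85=-484.89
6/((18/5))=5/3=1.67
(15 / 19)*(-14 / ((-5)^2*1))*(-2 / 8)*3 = 63 / 190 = 0.33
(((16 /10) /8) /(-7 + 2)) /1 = -1 /25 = -0.04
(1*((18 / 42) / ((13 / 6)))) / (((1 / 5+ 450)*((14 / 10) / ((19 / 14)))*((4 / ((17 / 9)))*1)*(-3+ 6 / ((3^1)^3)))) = -0.00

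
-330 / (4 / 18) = -1485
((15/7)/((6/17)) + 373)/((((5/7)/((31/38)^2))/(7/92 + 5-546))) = -50760568731/265696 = -191047.55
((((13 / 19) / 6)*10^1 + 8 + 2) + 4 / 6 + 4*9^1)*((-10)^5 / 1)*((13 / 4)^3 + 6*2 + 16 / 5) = -8997609375 / 38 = -236779194.08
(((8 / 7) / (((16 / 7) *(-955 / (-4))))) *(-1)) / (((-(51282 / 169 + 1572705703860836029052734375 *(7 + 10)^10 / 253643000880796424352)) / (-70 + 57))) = -6594718022900707033152 / 3027889676406480964504273431887749893392605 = -0.00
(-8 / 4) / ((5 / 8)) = -16 / 5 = -3.20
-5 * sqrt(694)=-131.72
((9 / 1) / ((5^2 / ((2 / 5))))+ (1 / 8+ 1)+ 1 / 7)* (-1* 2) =-9883 / 3500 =-2.82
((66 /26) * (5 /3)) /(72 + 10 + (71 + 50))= 55 /2639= 0.02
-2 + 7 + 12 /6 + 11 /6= 8.83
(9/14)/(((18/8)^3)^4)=8388608/219667417263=0.00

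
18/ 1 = 18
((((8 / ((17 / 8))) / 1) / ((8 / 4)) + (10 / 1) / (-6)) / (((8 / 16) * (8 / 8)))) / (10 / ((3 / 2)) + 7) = 22 / 697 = 0.03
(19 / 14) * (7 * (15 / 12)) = 95 / 8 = 11.88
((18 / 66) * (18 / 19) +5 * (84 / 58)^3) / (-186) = -13123161 / 158016331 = -0.08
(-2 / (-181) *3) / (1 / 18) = 0.60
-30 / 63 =-10 / 21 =-0.48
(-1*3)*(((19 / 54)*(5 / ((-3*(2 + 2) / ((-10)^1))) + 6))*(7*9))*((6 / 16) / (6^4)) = -8113 / 41472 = -0.20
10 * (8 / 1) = 80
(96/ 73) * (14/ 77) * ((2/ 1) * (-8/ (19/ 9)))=-27648/ 15257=-1.81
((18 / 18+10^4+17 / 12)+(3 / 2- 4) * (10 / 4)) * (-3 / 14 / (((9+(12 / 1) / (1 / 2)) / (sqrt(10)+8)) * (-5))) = 59977 * sqrt(10) / 4620+119954 / 1155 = 144.91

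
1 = 1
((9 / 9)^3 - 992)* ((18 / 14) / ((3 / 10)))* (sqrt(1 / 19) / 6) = -4955* sqrt(19) / 133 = -162.39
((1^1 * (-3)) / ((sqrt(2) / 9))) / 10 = -27 * sqrt(2) / 20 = -1.91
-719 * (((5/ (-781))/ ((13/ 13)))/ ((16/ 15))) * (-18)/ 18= -4.32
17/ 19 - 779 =-14784/ 19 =-778.11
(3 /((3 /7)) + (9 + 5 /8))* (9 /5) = 1197 /40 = 29.92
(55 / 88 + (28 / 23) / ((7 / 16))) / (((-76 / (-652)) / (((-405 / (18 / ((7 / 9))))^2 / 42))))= 313775 / 1472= 213.16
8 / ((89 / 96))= 768 / 89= 8.63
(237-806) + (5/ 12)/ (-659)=-4499657/ 7908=-569.00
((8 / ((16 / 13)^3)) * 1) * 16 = 2197 / 32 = 68.66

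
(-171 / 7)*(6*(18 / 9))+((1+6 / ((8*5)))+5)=-40179 / 140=-286.99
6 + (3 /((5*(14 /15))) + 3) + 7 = 233 /14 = 16.64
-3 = -3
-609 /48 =-203 /16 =-12.69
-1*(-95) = 95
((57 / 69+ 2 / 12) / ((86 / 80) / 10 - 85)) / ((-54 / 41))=561700 / 63261891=0.01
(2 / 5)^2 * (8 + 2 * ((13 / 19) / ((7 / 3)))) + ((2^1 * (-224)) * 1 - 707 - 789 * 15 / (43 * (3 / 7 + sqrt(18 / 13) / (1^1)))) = -2565243242 / 2430575 - 38661 * sqrt(26) / 731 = -1325.08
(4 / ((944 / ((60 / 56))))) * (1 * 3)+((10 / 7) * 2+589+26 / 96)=1676945 / 2832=592.14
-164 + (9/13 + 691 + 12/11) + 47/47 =75759/143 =529.78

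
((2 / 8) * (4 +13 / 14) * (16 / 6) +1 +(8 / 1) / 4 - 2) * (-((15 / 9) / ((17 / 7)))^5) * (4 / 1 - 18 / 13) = -150062500 / 87947613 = -1.71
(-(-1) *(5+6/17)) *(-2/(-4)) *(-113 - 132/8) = -23569/68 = -346.60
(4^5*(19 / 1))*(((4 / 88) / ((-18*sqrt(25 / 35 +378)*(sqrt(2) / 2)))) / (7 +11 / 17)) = -41344*sqrt(37114) / 17059185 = -0.47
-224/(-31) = 224/31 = 7.23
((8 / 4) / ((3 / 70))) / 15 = 28 / 9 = 3.11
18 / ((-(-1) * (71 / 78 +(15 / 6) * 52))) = 1404 / 10211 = 0.14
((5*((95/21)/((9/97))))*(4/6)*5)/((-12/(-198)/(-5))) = -12670625/189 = -67040.34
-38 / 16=-19 / 8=-2.38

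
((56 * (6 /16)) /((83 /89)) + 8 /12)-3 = 5026 /249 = 20.18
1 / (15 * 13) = 1 / 195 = 0.01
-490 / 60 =-8.17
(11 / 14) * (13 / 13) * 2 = 11 / 7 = 1.57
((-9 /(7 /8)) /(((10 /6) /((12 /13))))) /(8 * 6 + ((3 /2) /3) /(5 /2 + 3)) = -28512 /240695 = -0.12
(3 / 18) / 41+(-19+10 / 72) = -27833 / 1476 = -18.86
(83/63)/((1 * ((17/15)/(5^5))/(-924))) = -3356617.65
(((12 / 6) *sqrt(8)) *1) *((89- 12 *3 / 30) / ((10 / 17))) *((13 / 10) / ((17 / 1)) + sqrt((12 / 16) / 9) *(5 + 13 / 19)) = 5707 *sqrt(2) / 125 + 268668 *sqrt(6) / 475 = 1450.04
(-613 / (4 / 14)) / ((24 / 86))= -184513 / 24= -7688.04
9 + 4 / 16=37 / 4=9.25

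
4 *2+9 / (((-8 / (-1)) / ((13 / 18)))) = 141 / 16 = 8.81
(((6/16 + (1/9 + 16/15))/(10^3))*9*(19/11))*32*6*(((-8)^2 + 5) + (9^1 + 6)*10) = 6977997/6875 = 1014.98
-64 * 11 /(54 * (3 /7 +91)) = -77 /540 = -0.14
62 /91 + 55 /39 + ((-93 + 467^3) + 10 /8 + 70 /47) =5227219798223 /51324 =101847474.83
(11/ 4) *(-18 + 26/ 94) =-9163/ 188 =-48.74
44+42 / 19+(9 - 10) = 859 / 19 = 45.21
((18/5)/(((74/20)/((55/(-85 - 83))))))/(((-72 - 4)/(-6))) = -495/19684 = -0.03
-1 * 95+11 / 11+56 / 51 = -4738 / 51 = -92.90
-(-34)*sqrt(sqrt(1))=34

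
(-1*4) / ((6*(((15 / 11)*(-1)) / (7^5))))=8216.76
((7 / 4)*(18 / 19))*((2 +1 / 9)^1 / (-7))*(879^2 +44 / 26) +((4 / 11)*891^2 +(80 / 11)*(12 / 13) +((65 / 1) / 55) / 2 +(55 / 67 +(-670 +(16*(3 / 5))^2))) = -23523046301 / 239525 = -98207.06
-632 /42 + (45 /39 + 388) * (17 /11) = 1760875 /3003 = 586.37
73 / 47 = 1.55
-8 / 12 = -2 / 3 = -0.67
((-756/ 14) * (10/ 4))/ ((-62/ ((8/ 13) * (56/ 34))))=15120/ 6851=2.21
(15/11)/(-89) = -15/979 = -0.02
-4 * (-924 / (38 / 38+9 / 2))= 672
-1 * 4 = -4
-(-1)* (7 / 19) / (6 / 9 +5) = 21 / 323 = 0.07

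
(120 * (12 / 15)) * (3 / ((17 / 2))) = 576 / 17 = 33.88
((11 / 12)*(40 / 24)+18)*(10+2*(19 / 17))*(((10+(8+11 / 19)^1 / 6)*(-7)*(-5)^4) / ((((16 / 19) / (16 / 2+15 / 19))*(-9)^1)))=457914104375 / 33048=13856030.75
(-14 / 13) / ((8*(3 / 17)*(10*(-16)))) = 119 / 24960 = 0.00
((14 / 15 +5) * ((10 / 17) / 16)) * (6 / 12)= 89 / 816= 0.11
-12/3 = -4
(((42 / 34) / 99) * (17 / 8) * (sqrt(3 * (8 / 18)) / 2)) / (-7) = -sqrt(3) / 792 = -0.00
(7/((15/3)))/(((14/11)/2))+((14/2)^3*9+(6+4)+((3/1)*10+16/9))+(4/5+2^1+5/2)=56453/18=3136.28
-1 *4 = -4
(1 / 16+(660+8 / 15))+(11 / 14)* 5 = 1116401 / 1680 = 664.52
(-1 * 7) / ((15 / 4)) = -28 / 15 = -1.87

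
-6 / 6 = -1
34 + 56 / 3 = 158 / 3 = 52.67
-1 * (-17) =17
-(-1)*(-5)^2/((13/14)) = 350/13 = 26.92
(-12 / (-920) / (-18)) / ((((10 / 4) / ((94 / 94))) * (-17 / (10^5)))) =2000 / 1173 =1.71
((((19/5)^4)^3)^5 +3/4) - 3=61237266573640255360524720000000000.00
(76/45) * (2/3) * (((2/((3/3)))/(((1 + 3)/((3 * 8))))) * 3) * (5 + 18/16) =3724/15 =248.27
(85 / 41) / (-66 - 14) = -17 / 656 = -0.03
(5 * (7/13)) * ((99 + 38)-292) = -5425/13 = -417.31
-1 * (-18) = 18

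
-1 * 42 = -42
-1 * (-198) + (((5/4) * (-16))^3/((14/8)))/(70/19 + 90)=92954/623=149.20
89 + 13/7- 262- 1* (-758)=4108/7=586.86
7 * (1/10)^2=7/100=0.07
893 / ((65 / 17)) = 15181 / 65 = 233.55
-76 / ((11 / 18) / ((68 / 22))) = -46512 / 121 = -384.40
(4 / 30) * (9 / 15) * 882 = 70.56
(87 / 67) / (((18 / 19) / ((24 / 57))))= 116 / 201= 0.58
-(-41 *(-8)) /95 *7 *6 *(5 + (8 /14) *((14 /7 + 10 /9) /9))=-753.70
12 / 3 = 4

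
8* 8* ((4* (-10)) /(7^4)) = -2560 /2401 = -1.07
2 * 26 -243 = -191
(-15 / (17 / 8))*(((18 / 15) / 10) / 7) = -0.12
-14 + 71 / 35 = -419 / 35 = -11.97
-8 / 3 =-2.67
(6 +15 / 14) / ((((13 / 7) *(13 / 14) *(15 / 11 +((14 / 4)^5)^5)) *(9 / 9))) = 255785435136 / 2493046563955395811085333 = 0.00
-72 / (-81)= 8 / 9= 0.89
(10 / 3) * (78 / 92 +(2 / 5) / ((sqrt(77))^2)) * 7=15107 / 759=19.90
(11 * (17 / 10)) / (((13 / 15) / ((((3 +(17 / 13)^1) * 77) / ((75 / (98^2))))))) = 3872063888 / 4225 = 916464.83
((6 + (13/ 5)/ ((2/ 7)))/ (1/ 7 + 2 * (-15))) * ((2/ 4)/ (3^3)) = -1057/ 112860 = -0.01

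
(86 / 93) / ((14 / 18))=258 / 217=1.19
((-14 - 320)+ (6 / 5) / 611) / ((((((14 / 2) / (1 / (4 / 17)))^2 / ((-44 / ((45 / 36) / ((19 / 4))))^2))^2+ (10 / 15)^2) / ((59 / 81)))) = -9593740547019770877956 / 17526474063796699755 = -547.39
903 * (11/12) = 3311/4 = 827.75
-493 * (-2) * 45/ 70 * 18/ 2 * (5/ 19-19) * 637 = -1293669468/ 19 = -68087866.74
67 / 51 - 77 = -3860 / 51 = -75.69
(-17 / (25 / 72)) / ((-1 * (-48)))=-51 / 50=-1.02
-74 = -74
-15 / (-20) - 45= -177 / 4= -44.25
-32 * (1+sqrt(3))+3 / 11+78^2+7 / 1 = 66652 / 11- 32 * sqrt(3) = 6003.85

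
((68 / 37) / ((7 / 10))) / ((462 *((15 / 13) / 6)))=1768 / 59829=0.03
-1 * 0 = 0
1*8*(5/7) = 40/7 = 5.71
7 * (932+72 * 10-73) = 11053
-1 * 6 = -6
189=189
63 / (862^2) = 63 / 743044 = 0.00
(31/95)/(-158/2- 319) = -31/37810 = -0.00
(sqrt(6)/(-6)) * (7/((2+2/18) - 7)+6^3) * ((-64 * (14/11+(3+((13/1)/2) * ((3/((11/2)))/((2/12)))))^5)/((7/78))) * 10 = 34404316329532949280 * sqrt(6)/12400927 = 6795703253205.08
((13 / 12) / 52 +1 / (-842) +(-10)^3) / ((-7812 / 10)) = 101038015 / 78932448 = 1.28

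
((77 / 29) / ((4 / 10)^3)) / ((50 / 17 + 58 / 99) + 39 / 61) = 988131375 / 99234056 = 9.96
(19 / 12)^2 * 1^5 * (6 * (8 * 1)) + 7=382 / 3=127.33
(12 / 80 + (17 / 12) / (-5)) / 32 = -1 / 240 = -0.00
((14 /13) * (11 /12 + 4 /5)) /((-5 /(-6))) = 721 /325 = 2.22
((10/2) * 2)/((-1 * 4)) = -5/2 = -2.50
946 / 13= 72.77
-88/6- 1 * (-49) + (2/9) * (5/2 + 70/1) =454/9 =50.44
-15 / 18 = -5 / 6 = -0.83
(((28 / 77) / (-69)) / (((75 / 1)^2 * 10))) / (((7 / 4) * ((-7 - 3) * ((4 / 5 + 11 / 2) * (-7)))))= -8 / 65897803125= -0.00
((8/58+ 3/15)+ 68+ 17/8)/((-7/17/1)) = -1389529/8120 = -171.12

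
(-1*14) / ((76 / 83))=-581 / 38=-15.29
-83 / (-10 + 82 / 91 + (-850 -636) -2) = 7553 / 136236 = 0.06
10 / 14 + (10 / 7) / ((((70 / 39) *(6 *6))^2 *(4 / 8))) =0.71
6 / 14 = 3 / 7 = 0.43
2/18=1/9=0.11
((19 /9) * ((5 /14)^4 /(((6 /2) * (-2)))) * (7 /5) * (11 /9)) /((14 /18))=-26125 /2074464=-0.01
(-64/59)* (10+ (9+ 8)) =-1728/59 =-29.29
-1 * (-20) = 20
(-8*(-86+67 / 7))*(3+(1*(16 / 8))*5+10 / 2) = 77040 / 7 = 11005.71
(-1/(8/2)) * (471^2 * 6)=-332761.50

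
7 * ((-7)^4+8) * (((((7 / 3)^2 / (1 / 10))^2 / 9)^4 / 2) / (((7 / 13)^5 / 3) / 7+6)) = 138716774776342390133506000000 / 8392142628056043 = 16529363349068.19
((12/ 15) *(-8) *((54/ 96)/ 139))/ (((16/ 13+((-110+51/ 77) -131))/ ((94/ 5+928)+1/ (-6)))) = 28427399/ 277242450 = 0.10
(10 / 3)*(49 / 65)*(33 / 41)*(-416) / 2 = -420.68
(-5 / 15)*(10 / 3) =-10 / 9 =-1.11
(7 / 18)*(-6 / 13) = -7 / 39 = -0.18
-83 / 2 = -41.50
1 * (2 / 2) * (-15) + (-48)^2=2289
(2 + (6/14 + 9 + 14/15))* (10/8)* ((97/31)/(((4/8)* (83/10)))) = 629530/54033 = 11.65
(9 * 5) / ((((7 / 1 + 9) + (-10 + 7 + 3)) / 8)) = 45 / 2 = 22.50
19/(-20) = -19/20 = -0.95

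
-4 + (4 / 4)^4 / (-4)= -17 / 4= -4.25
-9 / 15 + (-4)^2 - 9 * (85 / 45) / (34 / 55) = -121 / 10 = -12.10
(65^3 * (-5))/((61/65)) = -1463165.98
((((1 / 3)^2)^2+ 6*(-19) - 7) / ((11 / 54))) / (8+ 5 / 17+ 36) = -333200 / 24849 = -13.41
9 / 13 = 0.69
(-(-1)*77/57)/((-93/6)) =-154/1767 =-0.09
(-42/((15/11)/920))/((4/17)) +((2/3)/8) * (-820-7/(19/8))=-2289435/19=-120496.58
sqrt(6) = 2.45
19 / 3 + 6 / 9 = 7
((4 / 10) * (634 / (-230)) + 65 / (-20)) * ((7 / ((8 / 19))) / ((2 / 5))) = -1331463 / 7360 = -180.91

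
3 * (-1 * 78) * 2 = -468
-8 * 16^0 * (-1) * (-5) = -40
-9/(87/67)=-201/29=-6.93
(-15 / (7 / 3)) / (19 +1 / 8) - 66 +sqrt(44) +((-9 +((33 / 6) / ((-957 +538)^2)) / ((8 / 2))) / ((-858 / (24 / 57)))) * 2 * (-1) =-869061548921 / 13099132893 +2 * sqrt(11) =-59.71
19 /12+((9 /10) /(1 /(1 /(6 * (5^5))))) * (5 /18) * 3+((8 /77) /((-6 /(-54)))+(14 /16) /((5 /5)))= 9798553 /2887500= 3.39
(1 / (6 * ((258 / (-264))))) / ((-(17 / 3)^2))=66 / 12427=0.01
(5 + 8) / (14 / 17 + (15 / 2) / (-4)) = -136 / 11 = -12.36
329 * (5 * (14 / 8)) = 11515 / 4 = 2878.75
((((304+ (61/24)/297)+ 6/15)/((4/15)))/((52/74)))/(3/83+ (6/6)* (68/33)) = 33317650591/43003584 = 774.76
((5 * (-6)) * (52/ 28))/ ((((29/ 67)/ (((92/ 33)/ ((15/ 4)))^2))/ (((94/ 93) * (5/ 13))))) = -1705800704/ 61677693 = -27.66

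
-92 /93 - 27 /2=-2695 /186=-14.49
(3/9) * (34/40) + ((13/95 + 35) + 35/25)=8395/228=36.82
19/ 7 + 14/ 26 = 296/ 91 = 3.25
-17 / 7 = -2.43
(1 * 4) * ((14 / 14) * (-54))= -216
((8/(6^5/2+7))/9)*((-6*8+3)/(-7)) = 8/5453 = 0.00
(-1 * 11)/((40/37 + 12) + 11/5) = -185/257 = -0.72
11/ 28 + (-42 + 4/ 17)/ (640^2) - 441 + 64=-1835674097/ 4874240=-376.61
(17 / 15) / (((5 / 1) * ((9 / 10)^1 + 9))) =34 / 1485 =0.02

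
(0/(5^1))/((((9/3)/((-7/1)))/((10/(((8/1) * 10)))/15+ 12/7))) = 0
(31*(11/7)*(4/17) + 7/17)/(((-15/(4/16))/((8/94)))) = -471/27965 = -0.02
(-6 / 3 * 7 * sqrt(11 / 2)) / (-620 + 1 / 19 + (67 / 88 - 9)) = 11704 * sqrt(22) / 1050327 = 0.05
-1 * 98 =-98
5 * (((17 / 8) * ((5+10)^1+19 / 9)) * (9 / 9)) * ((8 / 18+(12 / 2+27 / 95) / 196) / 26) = 14932511 / 4481568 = 3.33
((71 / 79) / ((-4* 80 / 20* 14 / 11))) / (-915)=781 / 16191840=0.00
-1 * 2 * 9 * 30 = -540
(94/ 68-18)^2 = 319225/ 1156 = 276.15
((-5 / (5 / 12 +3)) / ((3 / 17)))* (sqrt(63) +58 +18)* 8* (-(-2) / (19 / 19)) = -413440 / 41 -16320* sqrt(7) / 41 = -11137.04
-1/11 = -0.09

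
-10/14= -5/7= -0.71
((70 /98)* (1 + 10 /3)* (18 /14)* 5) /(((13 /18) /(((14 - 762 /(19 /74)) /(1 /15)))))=-1136470500 /931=-1220698.71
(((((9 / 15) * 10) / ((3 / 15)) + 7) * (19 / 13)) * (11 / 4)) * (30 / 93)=38665 / 806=47.97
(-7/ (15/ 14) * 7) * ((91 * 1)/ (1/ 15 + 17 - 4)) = -637/ 2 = -318.50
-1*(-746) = 746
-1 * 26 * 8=-208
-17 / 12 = -1.42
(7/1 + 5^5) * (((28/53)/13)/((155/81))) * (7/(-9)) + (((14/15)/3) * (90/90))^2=-2233377076/43251975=-51.64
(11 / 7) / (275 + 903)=11 / 8246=0.00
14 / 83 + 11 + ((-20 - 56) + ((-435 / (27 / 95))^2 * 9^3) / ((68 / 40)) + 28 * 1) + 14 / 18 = 12756934060906 / 12699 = 1004562096.30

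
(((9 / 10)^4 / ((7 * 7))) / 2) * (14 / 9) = 729 / 70000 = 0.01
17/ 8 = 2.12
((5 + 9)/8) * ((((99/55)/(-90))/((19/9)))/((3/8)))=-21/475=-0.04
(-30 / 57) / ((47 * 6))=-5 / 2679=-0.00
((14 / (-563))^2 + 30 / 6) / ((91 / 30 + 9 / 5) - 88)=-9510246 / 158167531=-0.06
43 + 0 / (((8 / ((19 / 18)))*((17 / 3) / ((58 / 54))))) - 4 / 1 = 39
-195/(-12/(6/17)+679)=-13/43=-0.30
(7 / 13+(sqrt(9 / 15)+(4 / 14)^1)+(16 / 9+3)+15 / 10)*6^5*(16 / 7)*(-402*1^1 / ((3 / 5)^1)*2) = -107745776640 / 637 - 33343488*sqrt(15) / 7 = -187594042.46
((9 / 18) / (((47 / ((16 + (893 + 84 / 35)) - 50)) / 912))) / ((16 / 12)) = 1472994 / 235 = 6268.06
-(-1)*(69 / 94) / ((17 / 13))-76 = -120551 / 1598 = -75.44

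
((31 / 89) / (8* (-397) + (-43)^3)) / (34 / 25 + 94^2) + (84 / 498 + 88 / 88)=1.17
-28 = -28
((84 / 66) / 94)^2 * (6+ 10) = 784 / 267289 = 0.00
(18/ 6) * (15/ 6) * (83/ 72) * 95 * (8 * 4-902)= -5716625/ 8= -714578.12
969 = 969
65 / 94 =0.69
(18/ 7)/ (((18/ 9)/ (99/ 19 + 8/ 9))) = 149/ 19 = 7.84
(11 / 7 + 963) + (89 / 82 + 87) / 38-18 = 20697177 / 21812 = 948.89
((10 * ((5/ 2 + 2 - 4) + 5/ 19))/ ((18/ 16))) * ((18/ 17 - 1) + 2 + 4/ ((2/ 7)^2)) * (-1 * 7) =-2424.55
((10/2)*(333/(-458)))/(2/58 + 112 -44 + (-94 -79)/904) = -4364964/81458735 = -0.05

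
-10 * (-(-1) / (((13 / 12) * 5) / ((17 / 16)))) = -51 / 26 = -1.96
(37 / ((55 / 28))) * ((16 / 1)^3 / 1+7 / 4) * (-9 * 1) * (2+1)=-114622263 / 55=-2084041.15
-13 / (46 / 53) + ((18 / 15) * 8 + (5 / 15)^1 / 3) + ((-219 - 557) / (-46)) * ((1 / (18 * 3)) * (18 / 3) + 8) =90779 / 690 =131.56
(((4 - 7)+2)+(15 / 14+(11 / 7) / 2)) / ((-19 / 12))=-72 / 133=-0.54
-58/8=-29/4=-7.25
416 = 416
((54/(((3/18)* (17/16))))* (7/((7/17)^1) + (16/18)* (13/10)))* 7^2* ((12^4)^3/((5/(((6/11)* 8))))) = 9868628715126657122304/4675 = 2110936623556504197.28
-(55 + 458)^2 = -263169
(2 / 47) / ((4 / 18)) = 9 / 47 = 0.19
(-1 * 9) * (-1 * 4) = 36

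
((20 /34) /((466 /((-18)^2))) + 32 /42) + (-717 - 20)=-61207001 /83181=-735.83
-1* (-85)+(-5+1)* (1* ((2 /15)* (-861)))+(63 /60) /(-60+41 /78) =25244619 /46390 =544.18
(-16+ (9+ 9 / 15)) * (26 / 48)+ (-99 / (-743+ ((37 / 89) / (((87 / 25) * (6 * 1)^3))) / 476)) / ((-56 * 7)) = -215329107541256 / 62108075931195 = -3.47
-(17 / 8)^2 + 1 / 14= -1991 / 448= -4.44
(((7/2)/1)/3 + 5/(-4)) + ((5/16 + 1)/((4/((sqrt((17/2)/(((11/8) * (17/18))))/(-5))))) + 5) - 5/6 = 49/12 - 63 * sqrt(22)/1760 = 3.92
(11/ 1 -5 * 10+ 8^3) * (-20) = -9460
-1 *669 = -669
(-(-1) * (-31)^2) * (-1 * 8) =-7688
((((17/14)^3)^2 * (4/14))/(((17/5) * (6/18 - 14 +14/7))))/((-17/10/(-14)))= -1252815/6588344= -0.19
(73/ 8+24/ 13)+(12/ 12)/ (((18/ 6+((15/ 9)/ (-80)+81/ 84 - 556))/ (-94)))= 214929967/ 19291064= 11.14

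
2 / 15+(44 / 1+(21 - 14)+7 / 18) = 4637 / 90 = 51.52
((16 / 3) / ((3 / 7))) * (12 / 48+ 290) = 3612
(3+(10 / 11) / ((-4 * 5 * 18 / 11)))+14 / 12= 149 / 36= 4.14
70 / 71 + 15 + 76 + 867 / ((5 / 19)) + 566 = 1403168 / 355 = 3952.59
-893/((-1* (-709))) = -893/709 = -1.26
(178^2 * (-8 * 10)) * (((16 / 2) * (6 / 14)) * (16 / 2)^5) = -1993384919040 / 7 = -284769274148.57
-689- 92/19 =-13183/19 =-693.84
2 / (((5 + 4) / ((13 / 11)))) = 26 / 99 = 0.26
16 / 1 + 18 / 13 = 226 / 13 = 17.38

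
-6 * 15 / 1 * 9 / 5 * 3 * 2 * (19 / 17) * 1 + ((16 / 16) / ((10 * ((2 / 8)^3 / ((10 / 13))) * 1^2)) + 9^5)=12810833 / 221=57967.57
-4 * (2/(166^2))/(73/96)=-192/502897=-0.00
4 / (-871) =-4 / 871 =-0.00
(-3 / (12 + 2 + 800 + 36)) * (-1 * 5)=3 / 170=0.02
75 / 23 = 3.26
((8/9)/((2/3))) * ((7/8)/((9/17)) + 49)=3647/54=67.54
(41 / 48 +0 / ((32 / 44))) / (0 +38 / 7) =0.16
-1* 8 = -8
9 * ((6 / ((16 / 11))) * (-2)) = -297 / 4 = -74.25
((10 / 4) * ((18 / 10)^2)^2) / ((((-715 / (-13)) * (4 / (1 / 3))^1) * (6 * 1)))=729 / 110000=0.01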